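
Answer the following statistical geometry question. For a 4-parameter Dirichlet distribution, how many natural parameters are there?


Exponential family dimension calculation:
Dirichlet with 4 components has 4 natural parameters.

4


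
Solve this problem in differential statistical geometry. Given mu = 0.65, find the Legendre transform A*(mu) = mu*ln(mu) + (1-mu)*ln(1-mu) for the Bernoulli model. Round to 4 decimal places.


Legendre transform for Bernoulli:
A*(mu) = mu*log(mu) + (1-mu)*log(1-mu).
mu = 0.65, 1-mu = 0.35.
mu*log(mu) = 0.65*log(0.65) = -0.280009.
(1-mu)*log(1-mu) = 0.35*log(0.35) = -0.367438.
A* = -0.280009 + -0.367438 = -0.6474

-0.6474


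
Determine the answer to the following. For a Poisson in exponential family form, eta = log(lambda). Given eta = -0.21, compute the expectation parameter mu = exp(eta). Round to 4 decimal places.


Expectation parameter for Poisson exponential family:
mu = exp(eta).
eta = -0.21.
mu = exp(-0.21) = 0.8106

0.8106


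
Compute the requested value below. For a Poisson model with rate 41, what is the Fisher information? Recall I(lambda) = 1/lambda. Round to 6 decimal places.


Fisher information for Poisson: I(lambda) = 1/lambda.
lambda = 41.
I(lambda) = 1/41 = 0.024390

0.024390


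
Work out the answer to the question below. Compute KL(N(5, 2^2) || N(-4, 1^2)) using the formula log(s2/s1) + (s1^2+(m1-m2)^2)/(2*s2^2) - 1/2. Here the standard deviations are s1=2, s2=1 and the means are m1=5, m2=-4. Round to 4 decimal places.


KL divergence between normal distributions:
KL = log(s2/s1) + (s1^2 + (m1-m2)^2)/(2*s2^2) - 1/2.
log(1/2) = -0.693147.
(2^2 + (5--4)^2)/(2*1^2) = (4 + 81)/2 = 42.5.
KL = -0.693147 + 42.5 - 0.5 = 41.3069

41.3069


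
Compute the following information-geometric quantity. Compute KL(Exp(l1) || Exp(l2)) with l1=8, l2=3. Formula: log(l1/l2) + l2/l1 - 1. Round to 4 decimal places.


KL divergence for exponential family:
KL = log(l1/l2) + l2/l1 - 1.
log(8/3) = 0.980829.
3/8 = 0.375.
KL = 0.980829 + 0.375 - 1 = 0.3558

0.3558


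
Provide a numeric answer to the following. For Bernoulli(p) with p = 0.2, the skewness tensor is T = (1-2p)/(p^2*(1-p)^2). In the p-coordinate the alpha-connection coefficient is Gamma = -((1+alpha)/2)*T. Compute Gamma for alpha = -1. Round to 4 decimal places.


Skewness (Amari-Chentsov) tensor: T = (1-2p)/(p^2*(1-p)^2).
p = 0.2, 1-2p = 0.6, p^2 = 0.04, (1-p)^2 = 0.64.
T = 0.6/(0.04 * 0.64) = 23.4375.
In the p-coordinate, Gamma^(alpha) = Gamma^(0) - (alpha/2)*T with Gamma^(0) = (1/2)*g'(p) = -T/2,
so Gamma^(alpha) = -((1+alpha)/2)*T.
alpha = -1, -(1+alpha)/2 = 0.0.
Gamma = 0.0 * 23.4375 = 0.0000

0.0000


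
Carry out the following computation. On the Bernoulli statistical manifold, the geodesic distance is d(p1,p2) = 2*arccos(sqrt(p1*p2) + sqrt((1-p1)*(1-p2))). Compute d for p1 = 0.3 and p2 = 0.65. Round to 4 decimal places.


Geodesic distance on Bernoulli manifold:
d(p1,p2) = 2*arccos(sqrt(p1*p2) + sqrt((1-p1)*(1-p2))).
sqrt(p1*p2) = sqrt(0.3*0.65) = 0.441588.
sqrt((1-p1)*(1-p2)) = sqrt(0.7*0.35) = 0.494975.
arg = 0.441588 + 0.494975 = 0.936563.
d = 2*arccos(0.936563) = 0.7162

0.7162


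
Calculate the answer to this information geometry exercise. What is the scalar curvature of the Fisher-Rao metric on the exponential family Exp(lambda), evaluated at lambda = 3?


This family has a single free parameter, so its statistical manifold
is 1-dimensional. The Riemann curvature tensor of any 1-dimensional
Riemannian manifold vanishes identically, so R = 0.

0


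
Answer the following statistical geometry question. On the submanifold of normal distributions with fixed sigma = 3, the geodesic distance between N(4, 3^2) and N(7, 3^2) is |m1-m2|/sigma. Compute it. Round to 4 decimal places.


On the fixed-variance normal subfamily, geodesic distance = |m1-m2|/sigma.
|4 - 7| = 3.
sigma = 3.
d = 3/3 = 1.0000

1.0000


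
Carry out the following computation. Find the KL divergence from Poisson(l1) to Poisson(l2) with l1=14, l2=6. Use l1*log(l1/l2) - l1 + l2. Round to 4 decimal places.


KL divergence for Poisson:
KL = l1*log(l1/l2) - l1 + l2.
l1 = 14, l2 = 6.
log(14/6) = 0.847298.
l1*log(l1/l2) = 14 * 0.847298 = 11.86217.
KL = 11.86217 - 14 + 6 = 3.8622

3.8622


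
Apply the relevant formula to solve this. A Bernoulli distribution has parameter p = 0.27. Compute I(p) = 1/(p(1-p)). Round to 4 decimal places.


For Bernoulli(p), Fisher information is I(p) = 1/(p*(1-p)).
p = 0.27, 1-p = 0.73.
p*(1-p) = 0.1971.
I(p) = 1/0.1971 = 5.0736

5.0736


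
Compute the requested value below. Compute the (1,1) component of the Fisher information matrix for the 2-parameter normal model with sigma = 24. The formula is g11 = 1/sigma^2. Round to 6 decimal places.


For the 2-parameter normal family, the Fisher metric has:
  g11 = 1/sigma^2, g22 = 2/sigma^2.
sigma = 24, sigma^2 = 576.
g11 = 0.001736

0.001736


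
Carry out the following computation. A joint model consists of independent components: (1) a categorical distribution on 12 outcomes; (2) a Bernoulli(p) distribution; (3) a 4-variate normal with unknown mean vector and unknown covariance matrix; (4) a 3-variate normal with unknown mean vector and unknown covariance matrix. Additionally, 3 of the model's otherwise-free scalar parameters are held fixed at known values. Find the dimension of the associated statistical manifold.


The dimension of a statistical manifold equals the number of free
(independent) real parameters of the model. For a product of independent
blocks the parameter counts add.
- categorical on 12 outcomes (probabilities sum to 1): 12-1 = 11.
- Bernoulli (p): 1.
- 4-variate normal: 4 (mean) + 4*5/2 = 10 (symmetric covariance) = 14.
- 3-variate normal: 3 (mean) + 3*4/2 = 6 (symmetric covariance) = 9.
Total = 11 + 1 + 14 + 9 = 35.
3 parameter(s) fixed at known values: 35 - 3 = 32.
Dimension = 32

32


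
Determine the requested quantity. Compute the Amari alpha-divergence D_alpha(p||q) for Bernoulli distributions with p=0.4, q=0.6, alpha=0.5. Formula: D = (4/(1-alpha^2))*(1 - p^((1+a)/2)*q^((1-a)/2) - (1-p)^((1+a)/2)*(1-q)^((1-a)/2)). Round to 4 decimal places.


Amari alpha-divergence:
D = (4/(1-alpha^2))*(1 - p^((1+a)/2)*q^((1-a)/2) - (1-p)^((1+a)/2)*(1-q)^((1-a)/2)).
alpha = 0.5, p = 0.4, q = 0.6.
e1 = (1+alpha)/2 = 0.75, e2 = (1-alpha)/2 = 0.25.
t1 = p^e1 * q^e2 = 0.4^0.75 * 0.6^0.25 = 0.442673.
t2 = (1-p)^e1 * (1-q)^e2 = 0.6^0.75 * 0.4^0.25 = 0.542161.
4/(1-alpha^2) = 5.333333.
D = 5.333333*(1 - 0.442673 - 0.542161) = 0.0809

0.0809


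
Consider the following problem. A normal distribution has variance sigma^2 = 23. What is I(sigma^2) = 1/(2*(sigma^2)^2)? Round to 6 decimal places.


Fisher information for variance: I(sigma^2) = 1/(2*sigma^4).
sigma^2 = 23, so sigma^4 = 529.
I = 1/(2*529) = 1/1058 = 0.000945

0.000945


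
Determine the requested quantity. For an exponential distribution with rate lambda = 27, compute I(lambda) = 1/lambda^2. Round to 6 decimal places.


Fisher information for exponential: I(lambda) = 1/lambda^2.
lambda = 27, lambda^2 = 729.
I = 1/729 = 0.001372

0.001372


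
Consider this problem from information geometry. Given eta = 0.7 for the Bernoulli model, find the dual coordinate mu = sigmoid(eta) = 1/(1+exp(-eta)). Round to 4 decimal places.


Dual coordinate (expectation parameter) for Bernoulli:
mu = 1/(1+exp(-eta)).
eta = 0.7.
exp(-eta) = exp(-0.7) = 0.496585.
mu = 1/(1+0.496585) = 0.6682

0.6682


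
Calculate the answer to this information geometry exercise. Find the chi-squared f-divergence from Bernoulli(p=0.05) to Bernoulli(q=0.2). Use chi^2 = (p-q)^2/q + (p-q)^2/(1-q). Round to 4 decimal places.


Chi-squared divergence between Bernoulli distributions:
chi^2 = (p-q)^2/q + (p-q)^2/(1-q).
p = 0.05, q = 0.2, p-q = -0.15.
(p-q)^2 = 0.0225.
term1 = 0.0225/0.2 = 0.1125.
term2 = 0.0225/0.8 = 0.028125.
chi^2 = 0.1125 + 0.028125 = 0.1406

0.1406


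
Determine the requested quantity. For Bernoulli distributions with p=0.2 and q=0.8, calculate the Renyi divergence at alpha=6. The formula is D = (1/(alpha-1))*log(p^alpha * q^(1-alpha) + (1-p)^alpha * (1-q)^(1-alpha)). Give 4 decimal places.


Renyi divergence of order alpha between Bernoulli distributions:
D = (1/(alpha-1))*log(p^alpha * q^(1-alpha) + (1-p)^alpha * (1-q)^(1-alpha)).
alpha = 6, p = 0.2, q = 0.8.
p^alpha * q^(1-alpha) = 0.2^6 * 0.8^-5 = 0.000195.
(1-p)^alpha * (1-q)^(1-alpha) = 0.8^6 * 0.2^-5 = 819.2.
sum = 0.000195 + 819.2 = 819.200195.
D = (1/5)*log(819.200195) = 1.3417

1.3417


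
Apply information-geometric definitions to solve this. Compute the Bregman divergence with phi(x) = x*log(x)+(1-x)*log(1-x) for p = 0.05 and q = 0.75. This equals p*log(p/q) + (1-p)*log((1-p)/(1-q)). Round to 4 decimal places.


Bregman divergence with negative entropy generator:
D = p*log(p/q) + (1-p)*log((1-p)/(1-q)).
p = 0.05, q = 0.75.
p*log(p/q) = 0.05*log(0.05/0.75) = -0.135403.
(1-p)*log((1-p)/(1-q)) = 0.95*log(0.95/0.25) = 1.268251.
D = -0.135403 + 1.268251 = 1.1328

1.1328


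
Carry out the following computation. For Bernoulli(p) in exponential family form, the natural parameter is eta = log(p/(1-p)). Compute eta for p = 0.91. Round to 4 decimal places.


Natural parameter for Bernoulli: eta = log(p/(1-p)).
p = 0.91, 1-p = 0.09.
p/(1-p) = 10.111111.
eta = log(10.111111) = 2.3136

2.3136


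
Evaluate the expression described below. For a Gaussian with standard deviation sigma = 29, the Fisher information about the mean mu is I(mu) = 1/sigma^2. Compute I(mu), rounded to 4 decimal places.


The Fisher information for the mean of a normal distribution is I(mu) = 1/sigma^2.
sigma = 29, so sigma^2 = 841.
I(mu) = 1/841 = 0.0012

0.0012


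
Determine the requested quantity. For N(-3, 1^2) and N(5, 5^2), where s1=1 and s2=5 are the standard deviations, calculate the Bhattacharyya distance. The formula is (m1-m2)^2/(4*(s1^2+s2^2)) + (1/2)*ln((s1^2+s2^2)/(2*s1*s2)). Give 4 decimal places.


Bhattacharyya distance between two Gaussians:
DB = (m1-m2)^2/(4*(s1^2+s2^2)) + (1/2)*ln((s1^2+s2^2)/(2*s1*s2)).
(m1-m2)^2 = (-8)^2 = 64.
s1^2+s2^2 = 1 + 25 = 26.
term1 = 64/104 = 0.615385.
term2 = 0.5*ln(26/10.0) = 0.477756.
DB = 0.615385 + 0.477756 = 1.0931

1.0931


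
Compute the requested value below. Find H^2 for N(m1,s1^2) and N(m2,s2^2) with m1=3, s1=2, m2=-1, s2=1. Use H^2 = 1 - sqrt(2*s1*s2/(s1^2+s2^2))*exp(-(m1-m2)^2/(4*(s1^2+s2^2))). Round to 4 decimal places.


Squared Hellinger distance for Gaussians:
H^2 = 1 - sqrt(2*s1*s2/(s1^2+s2^2)) * exp(-(m1-m2)^2/(4*(s1^2+s2^2))).
s1^2 = 4, s2^2 = 1, s1^2+s2^2 = 5.
sqrt(2*2*1/(5)) = 0.894427.
(m1-m2)^2 = (4)^2 = 16.
exp(-16/(4*5)) = exp(-0.8) = 0.449329.
H^2 = 1 - 0.894427*0.449329 = 0.5981

0.5981


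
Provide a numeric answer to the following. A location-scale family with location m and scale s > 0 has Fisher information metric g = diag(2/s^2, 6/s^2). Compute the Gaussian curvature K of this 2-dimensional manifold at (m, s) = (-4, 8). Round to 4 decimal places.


The metric has the form g = (A dm^2 + B ds^2)/s^2 with A = 2, B = 6.
Substitute u = sqrt(A/B)*m: g = B*(du^2 + ds^2)/s^2, i.e. B times the
Poincare upper half-plane metric, which has constant Gaussian curvature -1.
Scaling a 2D metric by a constant c divides the Gaussian curvature by c,
so K = -1/B = -1/(6) = -0.1667 everywhere (the point (m, s) = (-4, 8) is irrelevant:
the curvature is constant).
The requested Gaussian curvature is K = -0.1667.

-0.1667


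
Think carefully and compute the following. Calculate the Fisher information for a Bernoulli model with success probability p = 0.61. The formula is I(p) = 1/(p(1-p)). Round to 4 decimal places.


For Bernoulli(p), Fisher information is I(p) = 1/(p*(1-p)).
p = 0.61, 1-p = 0.39.
p*(1-p) = 0.2379.
I(p) = 1/0.2379 = 4.2034

4.2034


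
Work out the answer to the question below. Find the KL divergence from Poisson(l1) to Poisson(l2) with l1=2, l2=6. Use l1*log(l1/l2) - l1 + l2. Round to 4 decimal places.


KL divergence for Poisson:
KL = l1*log(l1/l2) - l1 + l2.
l1 = 2, l2 = 6.
log(2/6) = -1.098612.
l1*log(l1/l2) = 2 * -1.098612 = -2.197225.
KL = -2.197225 - 2 + 6 = 1.8028

1.8028


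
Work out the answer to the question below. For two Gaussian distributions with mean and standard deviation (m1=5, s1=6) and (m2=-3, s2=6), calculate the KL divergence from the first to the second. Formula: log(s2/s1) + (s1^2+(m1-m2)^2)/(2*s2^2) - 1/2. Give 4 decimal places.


KL divergence between normal distributions:
KL = log(s2/s1) + (s1^2 + (m1-m2)^2)/(2*s2^2) - 1/2.
log(6/6) = 0.0.
(6^2 + (5--3)^2)/(2*6^2) = (36 + 64)/72 = 1.388889.
KL = 0.0 + 1.388889 - 0.5 = 0.8889

0.8889


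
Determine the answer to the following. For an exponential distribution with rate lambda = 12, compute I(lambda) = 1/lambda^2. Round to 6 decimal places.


Fisher information for exponential: I(lambda) = 1/lambda^2.
lambda = 12, lambda^2 = 144.
I = 1/144 = 0.006944

0.006944


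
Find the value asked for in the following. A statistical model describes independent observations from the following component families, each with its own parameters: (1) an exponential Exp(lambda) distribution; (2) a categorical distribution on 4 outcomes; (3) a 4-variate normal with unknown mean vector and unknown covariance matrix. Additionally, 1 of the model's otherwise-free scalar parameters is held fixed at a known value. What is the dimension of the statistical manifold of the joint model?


The dimension of a statistical manifold equals the number of free
(independent) real parameters of the model. For a product of independent
blocks the parameter counts add.
- exponential (lambda): 1.
- categorical on 4 outcomes (probabilities sum to 1): 4-1 = 3.
- 4-variate normal: 4 (mean) + 4*5/2 = 10 (symmetric covariance) = 14.
Total = 1 + 3 + 14 = 18.
1 parameter(s) fixed at known values: 18 - 1 = 17.
Dimension = 17

17


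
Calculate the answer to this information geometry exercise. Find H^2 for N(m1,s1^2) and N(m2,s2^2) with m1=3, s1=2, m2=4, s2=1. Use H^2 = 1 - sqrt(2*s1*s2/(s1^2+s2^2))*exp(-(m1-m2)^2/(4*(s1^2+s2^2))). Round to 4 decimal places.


Squared Hellinger distance for Gaussians:
H^2 = 1 - sqrt(2*s1*s2/(s1^2+s2^2)) * exp(-(m1-m2)^2/(4*(s1^2+s2^2))).
s1^2 = 4, s2^2 = 1, s1^2+s2^2 = 5.
sqrt(2*2*1/(5)) = 0.894427.
(m1-m2)^2 = (-1)^2 = 1.
exp(-1/(4*5)) = exp(-0.05) = 0.951229.
H^2 = 1 - 0.894427*0.951229 = 0.1492

0.1492


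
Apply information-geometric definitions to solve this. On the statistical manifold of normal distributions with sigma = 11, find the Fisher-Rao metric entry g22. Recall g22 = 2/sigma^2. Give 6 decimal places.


For the 2-parameter normal family, the Fisher metric has:
  g11 = 1/sigma^2, g22 = 2/sigma^2.
sigma = 11, sigma^2 = 121.
g22 = 0.016529

0.016529


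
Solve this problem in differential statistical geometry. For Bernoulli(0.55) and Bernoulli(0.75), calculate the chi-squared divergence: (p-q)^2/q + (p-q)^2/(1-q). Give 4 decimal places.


Chi-squared divergence between Bernoulli distributions:
chi^2 = (p-q)^2/q + (p-q)^2/(1-q).
p = 0.55, q = 0.75, p-q = -0.2.
(p-q)^2 = 0.04.
term1 = 0.04/0.75 = 0.053333.
term2 = 0.04/0.25 = 0.16.
chi^2 = 0.053333 + 0.16 = 0.2133

0.2133


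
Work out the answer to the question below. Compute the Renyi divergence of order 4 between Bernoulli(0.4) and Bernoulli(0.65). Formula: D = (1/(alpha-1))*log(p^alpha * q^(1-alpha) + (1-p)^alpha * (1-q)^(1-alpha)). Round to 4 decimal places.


Renyi divergence of order alpha between Bernoulli distributions:
D = (1/(alpha-1))*log(p^alpha * q^(1-alpha) + (1-p)^alpha * (1-q)^(1-alpha)).
alpha = 4, p = 0.4, q = 0.65.
p^alpha * q^(1-alpha) = 0.4^4 * 0.65^-3 = 0.093218.
(1-p)^alpha * (1-q)^(1-alpha) = 0.6^4 * 0.35^-3 = 3.022741.
sum = 0.093218 + 3.022741 = 3.115959.
D = (1/3)*log(3.115959) = 0.3788

0.3788


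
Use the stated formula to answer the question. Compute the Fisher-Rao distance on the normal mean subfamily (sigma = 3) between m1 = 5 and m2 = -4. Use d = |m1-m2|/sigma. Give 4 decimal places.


On the fixed-variance normal subfamily, geodesic distance = |m1-m2|/sigma.
|5 - -4| = 9.
sigma = 3.
d = 9/3 = 3.0000

3.0000


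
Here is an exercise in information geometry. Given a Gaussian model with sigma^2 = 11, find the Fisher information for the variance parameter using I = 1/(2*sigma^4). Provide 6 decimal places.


Fisher information for variance: I(sigma^2) = 1/(2*sigma^4).
sigma^2 = 11, so sigma^4 = 121.
I = 1/(2*121) = 1/242 = 0.004132

0.004132


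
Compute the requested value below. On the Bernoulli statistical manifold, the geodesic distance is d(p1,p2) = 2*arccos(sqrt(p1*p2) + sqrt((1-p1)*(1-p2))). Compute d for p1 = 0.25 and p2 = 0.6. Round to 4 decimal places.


Geodesic distance on Bernoulli manifold:
d(p1,p2) = 2*arccos(sqrt(p1*p2) + sqrt((1-p1)*(1-p2))).
sqrt(p1*p2) = sqrt(0.25*0.6) = 0.387298.
sqrt((1-p1)*(1-p2)) = sqrt(0.75*0.4) = 0.547723.
arg = 0.387298 + 0.547723 = 0.935021.
d = 2*arccos(0.935021) = 0.7250

0.7250


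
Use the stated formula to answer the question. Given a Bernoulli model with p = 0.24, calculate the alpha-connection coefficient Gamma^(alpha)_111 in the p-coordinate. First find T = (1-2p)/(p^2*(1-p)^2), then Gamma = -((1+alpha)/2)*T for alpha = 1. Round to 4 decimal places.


Skewness (Amari-Chentsov) tensor: T = (1-2p)/(p^2*(1-p)^2).
p = 0.24, 1-2p = 0.52, p^2 = 0.0576, (1-p)^2 = 0.5776.
T = 0.52/(0.0576 * 0.5776) = 15.629809.
In the p-coordinate, Gamma^(alpha) = Gamma^(0) - (alpha/2)*T with Gamma^(0) = (1/2)*g'(p) = -T/2,
so Gamma^(alpha) = -((1+alpha)/2)*T.
alpha = 1, -(1+alpha)/2 = -1.0.
Gamma = -1.0 * 15.629809 = -15.6298

-15.6298


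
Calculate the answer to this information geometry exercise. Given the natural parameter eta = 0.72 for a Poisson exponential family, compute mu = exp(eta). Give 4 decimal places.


Expectation parameter for Poisson exponential family:
mu = exp(eta).
eta = 0.72.
mu = exp(0.72) = 2.0544

2.0544


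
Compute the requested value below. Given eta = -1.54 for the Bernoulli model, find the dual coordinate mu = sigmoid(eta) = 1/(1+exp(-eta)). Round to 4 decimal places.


Dual coordinate (expectation parameter) for Bernoulli:
mu = 1/(1+exp(-eta)).
eta = -1.54.
exp(-eta) = exp(1.54) = 4.66459.
mu = 1/(1+4.66459) = 0.1765

0.1765


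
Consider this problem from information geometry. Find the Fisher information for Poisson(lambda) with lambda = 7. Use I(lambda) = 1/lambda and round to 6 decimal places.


Fisher information for Poisson: I(lambda) = 1/lambda.
lambda = 7.
I(lambda) = 1/7 = 0.142857

0.142857


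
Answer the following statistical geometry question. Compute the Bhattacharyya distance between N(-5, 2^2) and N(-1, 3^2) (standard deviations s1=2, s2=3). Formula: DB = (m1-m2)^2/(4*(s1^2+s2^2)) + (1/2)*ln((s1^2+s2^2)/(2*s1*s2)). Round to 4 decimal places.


Bhattacharyya distance between two Gaussians:
DB = (m1-m2)^2/(4*(s1^2+s2^2)) + (1/2)*ln((s1^2+s2^2)/(2*s1*s2)).
(m1-m2)^2 = (-4)^2 = 16.
s1^2+s2^2 = 4 + 9 = 13.
term1 = 16/52 = 0.307692.
term2 = 0.5*ln(13/12.0) = 0.040021.
DB = 0.307692 + 0.040021 = 0.3477

0.3477


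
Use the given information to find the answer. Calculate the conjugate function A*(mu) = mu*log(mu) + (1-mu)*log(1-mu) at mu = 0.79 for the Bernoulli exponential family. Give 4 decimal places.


Legendre transform for Bernoulli:
A*(mu) = mu*log(mu) + (1-mu)*log(1-mu).
mu = 0.79, 1-mu = 0.21.
mu*log(mu) = 0.79*log(0.79) = -0.186221.
(1-mu)*log(1-mu) = 0.21*log(0.21) = -0.327736.
A* = -0.186221 + -0.327736 = -0.5140

-0.5140


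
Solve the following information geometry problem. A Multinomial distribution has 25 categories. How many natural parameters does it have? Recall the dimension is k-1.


Exponential family dimension calculation:
For Multinomial with k=25 categories, dim = k-1 = 24.

24


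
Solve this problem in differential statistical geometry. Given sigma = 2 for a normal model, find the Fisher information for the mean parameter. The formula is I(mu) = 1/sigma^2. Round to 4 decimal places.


The Fisher information for the mean of a normal distribution is I(mu) = 1/sigma^2.
sigma = 2, so sigma^2 = 4.
I(mu) = 1/4 = 0.2500

0.2500


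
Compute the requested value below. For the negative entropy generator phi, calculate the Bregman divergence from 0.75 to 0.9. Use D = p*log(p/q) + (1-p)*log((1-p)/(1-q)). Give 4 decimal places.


Bregman divergence with negative entropy generator:
D = p*log(p/q) + (1-p)*log((1-p)/(1-q)).
p = 0.75, q = 0.9.
p*log(p/q) = 0.75*log(0.75/0.9) = -0.136741.
(1-p)*log((1-p)/(1-q)) = 0.25*log(0.25/0.1) = 0.229073.
D = -0.136741 + 0.229073 = 0.0923

0.0923


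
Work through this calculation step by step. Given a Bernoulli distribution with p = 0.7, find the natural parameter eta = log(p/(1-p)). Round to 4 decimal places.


Natural parameter for Bernoulli: eta = log(p/(1-p)).
p = 0.7, 1-p = 0.3.
p/(1-p) = 2.333333.
eta = log(2.333333) = 0.8473

0.8473


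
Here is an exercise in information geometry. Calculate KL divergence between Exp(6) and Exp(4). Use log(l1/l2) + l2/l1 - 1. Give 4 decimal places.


KL divergence for exponential family:
KL = log(l1/l2) + l2/l1 - 1.
log(6/4) = 0.405465.
4/6 = 0.666667.
KL = 0.405465 + 0.666667 - 1 = 0.0721

0.0721


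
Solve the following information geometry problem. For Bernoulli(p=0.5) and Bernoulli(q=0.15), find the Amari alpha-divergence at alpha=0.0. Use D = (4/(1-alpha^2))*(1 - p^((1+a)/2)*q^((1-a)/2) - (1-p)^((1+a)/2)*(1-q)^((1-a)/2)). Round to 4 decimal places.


Amari alpha-divergence:
D = (4/(1-alpha^2))*(1 - p^((1+a)/2)*q^((1-a)/2) - (1-p)^((1+a)/2)*(1-q)^((1-a)/2)).
alpha = 0.0, p = 0.5, q = 0.15.
e1 = (1+alpha)/2 = 0.5, e2 = (1-alpha)/2 = 0.5.
t1 = p^e1 * q^e2 = 0.5^0.5 * 0.15^0.5 = 0.273861.
t2 = (1-p)^e1 * (1-q)^e2 = 0.5^0.5 * 0.85^0.5 = 0.65192.
4/(1-alpha^2) = 4.0.
D = 4.0*(1 - 0.273861 - 0.65192) = 0.2969

0.2969


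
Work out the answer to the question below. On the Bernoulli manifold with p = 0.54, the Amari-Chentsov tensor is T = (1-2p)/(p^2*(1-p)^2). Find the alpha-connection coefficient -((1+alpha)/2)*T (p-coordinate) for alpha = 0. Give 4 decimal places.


Skewness (Amari-Chentsov) tensor: T = (1-2p)/(p^2*(1-p)^2).
p = 0.54, 1-2p = -0.08, p^2 = 0.2916, (1-p)^2 = 0.2116.
T = -0.08/(0.2916 * 0.2116) = -1.296543.
In the p-coordinate, Gamma^(alpha) = Gamma^(0) - (alpha/2)*T with Gamma^(0) = (1/2)*g'(p) = -T/2,
so Gamma^(alpha) = -((1+alpha)/2)*T.
alpha = 0, -(1+alpha)/2 = -0.5.
Gamma = -0.5 * -1.296543 = 0.6483

0.6483


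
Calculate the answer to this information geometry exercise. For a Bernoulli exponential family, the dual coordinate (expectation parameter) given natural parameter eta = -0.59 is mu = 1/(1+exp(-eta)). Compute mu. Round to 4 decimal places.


Dual coordinate (expectation parameter) for Bernoulli:
mu = 1/(1+exp(-eta)).
eta = -0.59.
exp(-eta) = exp(0.59) = 1.803988.
mu = 1/(1+1.803988) = 0.3566

0.3566


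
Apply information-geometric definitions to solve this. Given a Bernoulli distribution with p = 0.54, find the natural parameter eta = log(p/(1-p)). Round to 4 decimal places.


Natural parameter for Bernoulli: eta = log(p/(1-p)).
p = 0.54, 1-p = 0.46.
p/(1-p) = 1.173913.
eta = log(1.173913) = 0.1603

0.1603


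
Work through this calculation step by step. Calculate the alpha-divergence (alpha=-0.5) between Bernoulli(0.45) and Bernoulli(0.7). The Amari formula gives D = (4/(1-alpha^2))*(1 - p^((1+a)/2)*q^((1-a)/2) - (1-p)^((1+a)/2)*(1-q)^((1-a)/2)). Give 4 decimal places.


Amari alpha-divergence:
D = (4/(1-alpha^2))*(1 - p^((1+a)/2)*q^((1-a)/2) - (1-p)^((1+a)/2)*(1-q)^((1-a)/2)).
alpha = -0.5, p = 0.45, q = 0.7.
e1 = (1+alpha)/2 = 0.25, e2 = (1-alpha)/2 = 0.75.
t1 = p^e1 * q^e2 = 0.45^0.25 * 0.7^0.75 = 0.626797.
t2 = (1-p)^e1 * (1-q)^e2 = 0.55^0.25 * 0.3^0.75 = 0.349085.
4/(1-alpha^2) = 5.333333.
D = 5.333333*(1 - 0.626797 - 0.349085) = 0.1286

0.1286


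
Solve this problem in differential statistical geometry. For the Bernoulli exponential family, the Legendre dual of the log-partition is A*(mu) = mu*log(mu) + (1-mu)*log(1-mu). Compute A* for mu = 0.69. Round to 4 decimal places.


Legendre transform for Bernoulli:
A*(mu) = mu*log(mu) + (1-mu)*log(1-mu).
mu = 0.69, 1-mu = 0.31.
mu*log(mu) = 0.69*log(0.69) = -0.256034.
(1-mu)*log(1-mu) = 0.31*log(0.31) = -0.363067.
A* = -0.256034 + -0.363067 = -0.6191

-0.6191


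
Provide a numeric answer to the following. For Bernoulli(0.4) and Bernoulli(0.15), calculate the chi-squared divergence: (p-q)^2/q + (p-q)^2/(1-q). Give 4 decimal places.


Chi-squared divergence between Bernoulli distributions:
chi^2 = (p-q)^2/q + (p-q)^2/(1-q).
p = 0.4, q = 0.15, p-q = 0.25.
(p-q)^2 = 0.0625.
term1 = 0.0625/0.15 = 0.416667.
term2 = 0.0625/0.85 = 0.073529.
chi^2 = 0.416667 + 0.073529 = 0.4902

0.4902


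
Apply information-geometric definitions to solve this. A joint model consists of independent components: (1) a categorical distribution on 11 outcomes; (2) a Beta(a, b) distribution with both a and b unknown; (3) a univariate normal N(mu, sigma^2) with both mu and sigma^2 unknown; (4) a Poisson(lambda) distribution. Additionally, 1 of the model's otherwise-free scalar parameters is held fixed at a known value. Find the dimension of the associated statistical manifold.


The dimension of a statistical manifold equals the number of free
(independent) real parameters of the model. For a product of independent
blocks the parameter counts add.
- categorical on 11 outcomes (probabilities sum to 1): 11-1 = 10.
- Beta (a, b): 2.
- normal (mu, sigma^2): 2.
- Poisson (lambda): 1.
Total = 10 + 2 + 2 + 1 = 15.
1 parameter(s) fixed at known values: 15 - 1 = 14.
Dimension = 14

14


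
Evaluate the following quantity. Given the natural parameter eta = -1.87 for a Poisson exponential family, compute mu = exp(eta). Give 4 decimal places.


Expectation parameter for Poisson exponential family:
mu = exp(eta).
eta = -1.87.
mu = exp(-1.87) = 0.1541

0.1541


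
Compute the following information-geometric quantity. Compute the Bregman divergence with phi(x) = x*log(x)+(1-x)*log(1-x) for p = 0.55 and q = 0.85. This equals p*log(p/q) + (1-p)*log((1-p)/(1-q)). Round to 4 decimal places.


Bregman divergence with negative entropy generator:
D = p*log(p/q) + (1-p)*log((1-p)/(1-q)).
p = 0.55, q = 0.85.
p*log(p/q) = 0.55*log(0.55/0.85) = -0.239425.
(1-p)*log((1-p)/(1-q)) = 0.45*log(0.45/0.15) = 0.494376.
D = -0.239425 + 0.494376 = 0.2550

0.2550


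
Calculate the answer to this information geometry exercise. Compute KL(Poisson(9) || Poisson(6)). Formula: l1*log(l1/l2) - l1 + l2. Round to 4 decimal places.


KL divergence for Poisson:
KL = l1*log(l1/l2) - l1 + l2.
l1 = 9, l2 = 6.
log(9/6) = 0.405465.
l1*log(l1/l2) = 9 * 0.405465 = 3.649186.
KL = 3.649186 - 9 + 6 = 0.6492

0.6492


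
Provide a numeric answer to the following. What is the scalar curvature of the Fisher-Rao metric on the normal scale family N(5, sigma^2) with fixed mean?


This family has a single free parameter, so its statistical manifold
is 1-dimensional. The Riemann curvature tensor of any 1-dimensional
Riemannian manifold vanishes identically, so R = 0.

0


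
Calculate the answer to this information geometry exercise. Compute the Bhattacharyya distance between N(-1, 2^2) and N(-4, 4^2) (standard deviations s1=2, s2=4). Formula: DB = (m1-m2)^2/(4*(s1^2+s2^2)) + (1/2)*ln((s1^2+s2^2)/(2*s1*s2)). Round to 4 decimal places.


Bhattacharyya distance between two Gaussians:
DB = (m1-m2)^2/(4*(s1^2+s2^2)) + (1/2)*ln((s1^2+s2^2)/(2*s1*s2)).
(m1-m2)^2 = (3)^2 = 9.
s1^2+s2^2 = 4 + 16 = 20.
term1 = 9/80 = 0.1125.
term2 = 0.5*ln(20/16.0) = 0.111572.
DB = 0.1125 + 0.111572 = 0.2241

0.2241


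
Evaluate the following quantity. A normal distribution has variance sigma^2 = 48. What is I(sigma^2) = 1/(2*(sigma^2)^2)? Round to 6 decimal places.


Fisher information for variance: I(sigma^2) = 1/(2*sigma^4).
sigma^2 = 48, so sigma^4 = 2304.
I = 1/(2*2304) = 1/4608 = 0.000217

0.000217


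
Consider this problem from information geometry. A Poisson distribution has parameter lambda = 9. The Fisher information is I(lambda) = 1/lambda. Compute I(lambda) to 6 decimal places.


Fisher information for Poisson: I(lambda) = 1/lambda.
lambda = 9.
I(lambda) = 1/9 = 0.111111

0.111111


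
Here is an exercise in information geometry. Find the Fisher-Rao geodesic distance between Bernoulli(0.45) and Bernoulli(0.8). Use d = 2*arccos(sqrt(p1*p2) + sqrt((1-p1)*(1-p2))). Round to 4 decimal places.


Geodesic distance on Bernoulli manifold:
d(p1,p2) = 2*arccos(sqrt(p1*p2) + sqrt((1-p1)*(1-p2))).
sqrt(p1*p2) = sqrt(0.45*0.8) = 0.6.
sqrt((1-p1)*(1-p2)) = sqrt(0.55*0.2) = 0.331662.
arg = 0.6 + 0.331662 = 0.931662.
d = 2*arccos(0.931662) = 0.7437

0.7437


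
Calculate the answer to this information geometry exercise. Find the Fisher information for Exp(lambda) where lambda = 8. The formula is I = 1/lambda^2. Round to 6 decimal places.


Fisher information for exponential: I(lambda) = 1/lambda^2.
lambda = 8, lambda^2 = 64.
I = 1/64 = 0.015625

0.015625


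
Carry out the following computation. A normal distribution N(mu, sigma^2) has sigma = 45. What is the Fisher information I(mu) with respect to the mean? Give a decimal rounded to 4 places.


The Fisher information for the mean of a normal distribution is I(mu) = 1/sigma^2.
sigma = 45, so sigma^2 = 2025.
I(mu) = 1/2025 = 0.0005

0.0005


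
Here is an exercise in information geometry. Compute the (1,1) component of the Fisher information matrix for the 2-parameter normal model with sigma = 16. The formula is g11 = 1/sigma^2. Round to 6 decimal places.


For the 2-parameter normal family, the Fisher metric has:
  g11 = 1/sigma^2, g22 = 2/sigma^2.
sigma = 16, sigma^2 = 256.
g11 = 0.003906

0.003906


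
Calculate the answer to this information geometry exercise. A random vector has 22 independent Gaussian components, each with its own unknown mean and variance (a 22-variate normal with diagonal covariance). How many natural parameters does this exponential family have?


Exponential family dimension calculation:
Each univariate normal has two natural parameters (mu/sigma^2 and -1/(2 sigma^2)).
With 22 independent components, dim = 2 * 22 = 44.

44


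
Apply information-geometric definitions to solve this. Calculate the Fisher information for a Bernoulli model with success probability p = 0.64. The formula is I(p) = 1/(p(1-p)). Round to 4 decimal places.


For Bernoulli(p), Fisher information is I(p) = 1/(p*(1-p)).
p = 0.64, 1-p = 0.36.
p*(1-p) = 0.2304.
I(p) = 1/0.2304 = 4.3403

4.3403


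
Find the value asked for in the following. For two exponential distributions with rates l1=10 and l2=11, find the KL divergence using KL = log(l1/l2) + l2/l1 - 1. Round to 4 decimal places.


KL divergence for exponential family:
KL = log(l1/l2) + l2/l1 - 1.
log(10/11) = -0.09531.
11/10 = 1.1.
KL = -0.09531 + 1.1 - 1 = 0.0047

0.0047


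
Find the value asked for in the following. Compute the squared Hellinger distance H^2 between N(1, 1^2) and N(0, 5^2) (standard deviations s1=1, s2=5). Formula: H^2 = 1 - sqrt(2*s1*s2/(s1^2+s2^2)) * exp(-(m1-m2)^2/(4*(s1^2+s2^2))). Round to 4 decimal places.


Squared Hellinger distance for Gaussians:
H^2 = 1 - sqrt(2*s1*s2/(s1^2+s2^2)) * exp(-(m1-m2)^2/(4*(s1^2+s2^2))).
s1^2 = 1, s2^2 = 25, s1^2+s2^2 = 26.
sqrt(2*1*5/(26)) = 0.620174.
(m1-m2)^2 = (1)^2 = 1.
exp(-1/(4*26)) = exp(-0.009615) = 0.990431.
H^2 = 1 - 0.620174*0.990431 = 0.3858

0.3858


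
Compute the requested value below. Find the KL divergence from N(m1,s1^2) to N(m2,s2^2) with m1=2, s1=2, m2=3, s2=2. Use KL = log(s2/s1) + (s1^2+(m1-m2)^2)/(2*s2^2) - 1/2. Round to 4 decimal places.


KL divergence between normal distributions:
KL = log(s2/s1) + (s1^2 + (m1-m2)^2)/(2*s2^2) - 1/2.
log(2/2) = 0.0.
(2^2 + (2-3)^2)/(2*2^2) = (4 + 1)/8 = 0.625.
KL = 0.0 + 0.625 - 0.5 = 0.1250

0.1250


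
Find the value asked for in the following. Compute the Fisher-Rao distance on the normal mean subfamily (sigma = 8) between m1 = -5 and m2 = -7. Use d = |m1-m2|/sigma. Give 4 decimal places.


On the fixed-variance normal subfamily, geodesic distance = |m1-m2|/sigma.
|-5 - -7| = 2.
sigma = 8.
d = 2/8 = 0.2500

0.2500


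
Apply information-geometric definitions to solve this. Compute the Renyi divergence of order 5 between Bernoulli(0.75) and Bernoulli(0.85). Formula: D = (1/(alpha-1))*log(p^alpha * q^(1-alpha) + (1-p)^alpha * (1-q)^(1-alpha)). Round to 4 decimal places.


Renyi divergence of order alpha between Bernoulli distributions:
D = (1/(alpha-1))*log(p^alpha * q^(1-alpha) + (1-p)^alpha * (1-q)^(1-alpha)).
alpha = 5, p = 0.75, q = 0.85.
p^alpha * q^(1-alpha) = 0.75^5 * 0.85^-4 = 0.454601.
(1-p)^alpha * (1-q)^(1-alpha) = 0.25^5 * 0.15^-4 = 1.929012.
sum = 0.454601 + 1.929012 = 2.383614.
D = (1/4)*log(2.383614) = 0.2172

0.2172


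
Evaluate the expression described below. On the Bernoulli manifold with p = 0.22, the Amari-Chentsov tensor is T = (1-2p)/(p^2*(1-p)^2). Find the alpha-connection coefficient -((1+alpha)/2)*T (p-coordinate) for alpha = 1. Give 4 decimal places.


Skewness (Amari-Chentsov) tensor: T = (1-2p)/(p^2*(1-p)^2).
p = 0.22, 1-2p = 0.56, p^2 = 0.0484, (1-p)^2 = 0.6084.
T = 0.56/(0.0484 * 0.6084) = 19.017502.
In the p-coordinate, Gamma^(alpha) = Gamma^(0) - (alpha/2)*T with Gamma^(0) = (1/2)*g'(p) = -T/2,
so Gamma^(alpha) = -((1+alpha)/2)*T.
alpha = 1, -(1+alpha)/2 = -1.0.
Gamma = -1.0 * 19.017502 = -19.0175

-19.0175


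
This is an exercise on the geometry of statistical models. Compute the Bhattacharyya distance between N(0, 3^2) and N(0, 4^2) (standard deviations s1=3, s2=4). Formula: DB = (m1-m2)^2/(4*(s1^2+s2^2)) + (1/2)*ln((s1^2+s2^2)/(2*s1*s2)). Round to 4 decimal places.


Bhattacharyya distance between two Gaussians:
DB = (m1-m2)^2/(4*(s1^2+s2^2)) + (1/2)*ln((s1^2+s2^2)/(2*s1*s2)).
(m1-m2)^2 = (0)^2 = 0.
s1^2+s2^2 = 9 + 16 = 25.
term1 = 0/100 = 0.0.
term2 = 0.5*ln(25/24.0) = 0.020411.
DB = 0.0 + 0.020411 = 0.0204

0.0204


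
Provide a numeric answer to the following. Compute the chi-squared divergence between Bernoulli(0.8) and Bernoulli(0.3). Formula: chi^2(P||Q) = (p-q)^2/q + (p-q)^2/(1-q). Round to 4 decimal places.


Chi-squared divergence between Bernoulli distributions:
chi^2 = (p-q)^2/q + (p-q)^2/(1-q).
p = 0.8, q = 0.3, p-q = 0.5.
(p-q)^2 = 0.25.
term1 = 0.25/0.3 = 0.833333.
term2 = 0.25/0.7 = 0.357143.
chi^2 = 0.833333 + 0.357143 = 1.1905

1.1905


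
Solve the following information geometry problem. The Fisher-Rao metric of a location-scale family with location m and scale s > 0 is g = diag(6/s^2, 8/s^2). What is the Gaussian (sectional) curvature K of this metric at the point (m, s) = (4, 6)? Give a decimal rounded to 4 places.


The metric has the form g = (A dm^2 + B ds^2)/s^2 with A = 6, B = 8.
Substitute u = sqrt(A/B)*m: g = B*(du^2 + ds^2)/s^2, i.e. B times the
Poincare upper half-plane metric, which has constant Gaussian curvature -1.
Scaling a 2D metric by a constant c divides the Gaussian curvature by c,
so K = -1/B = -1/(8) = -0.1250 everywhere (the point (m, s) = (4, 6) is irrelevant:
the curvature is constant).
The requested Gaussian curvature is K = -0.1250.

-0.1250


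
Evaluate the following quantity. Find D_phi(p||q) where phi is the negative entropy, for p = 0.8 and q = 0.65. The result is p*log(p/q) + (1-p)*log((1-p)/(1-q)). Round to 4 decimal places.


Bregman divergence with negative entropy generator:
D = p*log(p/q) + (1-p)*log((1-p)/(1-q)).
p = 0.8, q = 0.65.
p*log(p/q) = 0.8*log(0.8/0.65) = 0.166111.
(1-p)*log((1-p)/(1-q)) = 0.2*log(0.2/0.35) = -0.111923.
D = 0.166111 + -0.111923 = 0.0542

0.0542


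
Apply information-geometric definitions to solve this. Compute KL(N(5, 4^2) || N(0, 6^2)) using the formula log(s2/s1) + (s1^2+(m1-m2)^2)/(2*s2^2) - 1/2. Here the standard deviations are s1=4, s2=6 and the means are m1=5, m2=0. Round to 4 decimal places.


KL divergence between normal distributions:
KL = log(s2/s1) + (s1^2 + (m1-m2)^2)/(2*s2^2) - 1/2.
log(6/4) = 0.405465.
(4^2 + (5-0)^2)/(2*6^2) = (16 + 25)/72 = 0.569444.
KL = 0.405465 + 0.569444 - 0.5 = 0.4749

0.4749


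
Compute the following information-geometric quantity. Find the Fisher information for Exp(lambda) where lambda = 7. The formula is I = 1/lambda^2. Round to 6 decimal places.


Fisher information for exponential: I(lambda) = 1/lambda^2.
lambda = 7, lambda^2 = 49.
I = 1/49 = 0.020408

0.020408


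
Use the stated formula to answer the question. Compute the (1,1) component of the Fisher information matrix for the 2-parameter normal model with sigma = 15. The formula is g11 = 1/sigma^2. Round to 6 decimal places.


For the 2-parameter normal family, the Fisher metric has:
  g11 = 1/sigma^2, g22 = 2/sigma^2.
sigma = 15, sigma^2 = 225.
g11 = 0.004444

0.004444


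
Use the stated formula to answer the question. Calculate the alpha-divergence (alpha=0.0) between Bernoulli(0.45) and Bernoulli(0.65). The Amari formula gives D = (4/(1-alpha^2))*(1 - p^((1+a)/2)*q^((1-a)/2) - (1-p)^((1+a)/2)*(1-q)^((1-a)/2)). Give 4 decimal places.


Amari alpha-divergence:
D = (4/(1-alpha^2))*(1 - p^((1+a)/2)*q^((1-a)/2) - (1-p)^((1+a)/2)*(1-q)^((1-a)/2)).
alpha = 0.0, p = 0.45, q = 0.65.
e1 = (1+alpha)/2 = 0.5, e2 = (1-alpha)/2 = 0.5.
t1 = p^e1 * q^e2 = 0.45^0.5 * 0.65^0.5 = 0.540833.
t2 = (1-p)^e1 * (1-q)^e2 = 0.55^0.5 * 0.35^0.5 = 0.438748.
4/(1-alpha^2) = 4.0.
D = 4.0*(1 - 0.540833 - 0.438748) = 0.0817

0.0817


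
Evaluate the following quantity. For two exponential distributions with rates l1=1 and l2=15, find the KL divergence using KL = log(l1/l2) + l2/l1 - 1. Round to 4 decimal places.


KL divergence for exponential family:
KL = log(l1/l2) + l2/l1 - 1.
log(1/15) = -2.70805.
15/1 = 15.0.
KL = -2.70805 + 15.0 - 1 = 11.2919

11.2919


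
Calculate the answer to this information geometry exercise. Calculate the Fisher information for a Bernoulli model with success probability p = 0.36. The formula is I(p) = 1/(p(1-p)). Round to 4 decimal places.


For Bernoulli(p), Fisher information is I(p) = 1/(p*(1-p)).
p = 0.36, 1-p = 0.64.
p*(1-p) = 0.2304.
I(p) = 1/0.2304 = 4.3403

4.3403


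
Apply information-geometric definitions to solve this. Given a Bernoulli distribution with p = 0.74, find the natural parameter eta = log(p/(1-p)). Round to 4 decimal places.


Natural parameter for Bernoulli: eta = log(p/(1-p)).
p = 0.74, 1-p = 0.26.
p/(1-p) = 2.846154.
eta = log(2.846154) = 1.0460

1.0460


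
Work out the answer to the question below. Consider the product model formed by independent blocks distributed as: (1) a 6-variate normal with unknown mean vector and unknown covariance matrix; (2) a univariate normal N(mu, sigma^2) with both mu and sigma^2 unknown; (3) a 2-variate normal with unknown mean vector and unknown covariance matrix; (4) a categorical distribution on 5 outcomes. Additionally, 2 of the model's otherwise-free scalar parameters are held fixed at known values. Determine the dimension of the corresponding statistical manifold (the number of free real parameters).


The dimension of a statistical manifold equals the number of free
(independent) real parameters of the model. For a product of independent
blocks the parameter counts add.
- 6-variate normal: 6 (mean) + 6*7/2 = 21 (symmetric covariance) = 27.
- normal (mu, sigma^2): 2.
- 2-variate normal: 2 (mean) + 2*3/2 = 3 (symmetric covariance) = 5.
- categorical on 5 outcomes (probabilities sum to 1): 5-1 = 4.
Total = 27 + 2 + 5 + 4 = 38.
2 parameter(s) fixed at known values: 38 - 2 = 36.
Dimension = 36

36


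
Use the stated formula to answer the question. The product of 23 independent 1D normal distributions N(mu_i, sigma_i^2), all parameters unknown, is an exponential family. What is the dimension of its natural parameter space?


Exponential family dimension calculation:
Each univariate normal has two natural parameters (mu/sigma^2 and -1/(2 sigma^2)).
With 23 independent components, dim = 2 * 23 = 46.

46


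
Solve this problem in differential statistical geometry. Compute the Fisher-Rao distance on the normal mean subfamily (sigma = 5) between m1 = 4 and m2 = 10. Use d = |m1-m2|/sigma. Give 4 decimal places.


On the fixed-variance normal subfamily, geodesic distance = |m1-m2|/sigma.
|4 - 10| = 6.
sigma = 5.
d = 6/5 = 1.2000

1.2000
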